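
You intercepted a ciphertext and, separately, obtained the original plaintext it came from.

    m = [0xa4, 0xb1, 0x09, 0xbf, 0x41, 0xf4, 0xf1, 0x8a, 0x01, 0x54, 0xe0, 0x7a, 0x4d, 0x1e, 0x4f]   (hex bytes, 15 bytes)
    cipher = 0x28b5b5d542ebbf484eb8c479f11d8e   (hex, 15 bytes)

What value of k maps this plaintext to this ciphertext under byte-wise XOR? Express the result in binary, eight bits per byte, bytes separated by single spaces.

10001100 00000100 10111100 01101010 00000011 00011111 01001110 11000010 01001111 11101100 00100100 00000011 10111100 00000011 11000001

Since cipher = m ⊕ k, XORing both sides with m gives k = m ⊕ cipher.
10100100 ⊕ 00101000 = 10001100
10110001 ⊕ 10110101 = 00000100
00001001 ⊕ 10110101 = 10111100
10111111 ⊕ 11010101 = 01101010
01000001 ⊕ 01000010 = 00000011
11110100 ⊕ 11101011 = 00011111
11110001 ⊕ 10111111 = 01001110
10001010 ⊕ 01001000 = 11000010
00000001 ⊕ 01001110 = 01001111
01010100 ⊕ 10111000 = 11101100
11100000 ⊕ 11000100 = 00100100
01111010 ⊕ 01111001 = 00000011
01001101 ⊕ 11110001 = 10111100
00011110 ⊕ 00011101 = 00000011
01001111 ⊕ 10001110 = 11000001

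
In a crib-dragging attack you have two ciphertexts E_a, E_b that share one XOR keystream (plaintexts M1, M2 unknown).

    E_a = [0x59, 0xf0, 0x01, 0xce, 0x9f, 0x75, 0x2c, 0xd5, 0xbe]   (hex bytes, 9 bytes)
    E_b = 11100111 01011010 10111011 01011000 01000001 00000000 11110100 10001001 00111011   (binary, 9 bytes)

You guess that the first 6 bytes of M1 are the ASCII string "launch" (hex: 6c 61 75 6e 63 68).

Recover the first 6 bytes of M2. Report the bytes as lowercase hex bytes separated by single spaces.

First, E_a ⊕ E_b = (M1 ⊕ K) ⊕ (M2 ⊕ K) = M1 ⊕ M2, so the key drops out. Then M2 = (M1 ⊕ M2) ⊕ M1 over the first 6 bytes.
byte 0: (59 xor e7) xor 6c = be xor 6c = d2
byte 1: (f0 xor 5a) xor 61 = aa xor 61 = cb
byte 2: (01 xor bb) xor 75 = ba xor 75 = cf
byte 3: (ce xor 58) xor 6e = 96 xor 6e = f8
byte 4: (9f xor 41) xor 63 = de xor 63 = bd
byte 5: (75 xor 00) xor 68 = 75 xor 68 = 1d

d2 cb cf f8 bd 1d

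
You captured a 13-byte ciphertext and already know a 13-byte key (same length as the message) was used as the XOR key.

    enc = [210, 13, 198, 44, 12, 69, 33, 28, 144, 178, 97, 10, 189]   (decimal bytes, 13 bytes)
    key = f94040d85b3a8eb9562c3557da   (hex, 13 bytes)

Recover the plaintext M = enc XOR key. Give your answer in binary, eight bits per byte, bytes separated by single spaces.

XOR is its own inverse, so applying the key byte-wise gives the result directly.
byte 0: 210 XOR 249 =  43
byte 1:  13 XOR  64 =  77
byte 2: 198 XOR  64 = 134
byte 3:  44 XOR 216 = 244
byte 4:  12 XOR  91 =  87
byte 5:  69 XOR  58 = 127
byte 6:  33 XOR 142 = 175
byte 7:  28 XOR 185 = 165
byte 8: 144 XOR  86 = 198
byte 9: 178 XOR  44 = 158
byte 10:  97 XOR  53 =  84
byte 11:  10 XOR  87 =  93
byte 12: 189 XOR 218 = 103

00101011 01001101 10000110 11110100 01010111 01111111 10101111 10100101 11000110 10011110 01010100 01011101 01100111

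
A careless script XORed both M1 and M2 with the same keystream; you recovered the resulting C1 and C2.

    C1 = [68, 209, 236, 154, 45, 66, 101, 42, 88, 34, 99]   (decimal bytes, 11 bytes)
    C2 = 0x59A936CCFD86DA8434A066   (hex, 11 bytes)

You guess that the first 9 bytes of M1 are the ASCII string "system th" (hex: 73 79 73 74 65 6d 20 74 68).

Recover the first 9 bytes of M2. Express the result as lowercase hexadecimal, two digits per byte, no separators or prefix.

6e01a922b5a99fda04

First, C1 ⊕ C2 = (M1 ⊕ K) ⊕ (M2 ⊕ K) = M1 ⊕ M2, so the key drops out. Then M2 = (M1 ⊕ M2) ⊕ M1 over the first 9 bytes.
byte 0: (44 ⊕ 59) ⊕ 73 = 1d ⊕ 73 = 6e
byte 1: (d1 ⊕ a9) ⊕ 79 = 78 ⊕ 79 = 01
byte 2: (ec ⊕ 36) ⊕ 73 = da ⊕ 73 = a9
byte 3: (9a ⊕ cc) ⊕ 74 = 56 ⊕ 74 = 22
byte 4: (2d ⊕ fd) ⊕ 65 = d0 ⊕ 65 = b5
byte 5: (42 ⊕ 86) ⊕ 6d = c4 ⊕ 6d = a9
byte 6: (65 ⊕ da) ⊕ 20 = bf ⊕ 20 = 9f
byte 7: (2a ⊕ 84) ⊕ 74 = ae ⊕ 74 = da
byte 8: (58 ⊕ 34) ⊕ 68 = 6c ⊕ 68 = 04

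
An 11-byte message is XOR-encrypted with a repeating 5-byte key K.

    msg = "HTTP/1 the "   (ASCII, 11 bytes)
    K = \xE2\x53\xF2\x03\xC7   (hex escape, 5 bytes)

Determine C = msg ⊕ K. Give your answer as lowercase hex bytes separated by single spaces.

The 5-byte key repeats, so the effective keystream is e2 53 f2 03 c7 e2 53 f2 03 c7 e2.
byte 0: 48 xor e2 = aa
byte 1: 54 xor 53 = 07
byte 2: 54 xor f2 = a6
byte 3: 50 xor 03 = 53
byte 4: 2f xor c7 = e8
byte 5: 31 xor e2 = d3
byte 6: 20 xor 53 = 73
byte 7: 74 xor f2 = 86
byte 8: 68 xor 03 = 6b
byte 9: 65 xor c7 = a2
byte 10: 20 xor e2 = c2

aa 07 a6 53 e8 d3 73 86 6b a2 c2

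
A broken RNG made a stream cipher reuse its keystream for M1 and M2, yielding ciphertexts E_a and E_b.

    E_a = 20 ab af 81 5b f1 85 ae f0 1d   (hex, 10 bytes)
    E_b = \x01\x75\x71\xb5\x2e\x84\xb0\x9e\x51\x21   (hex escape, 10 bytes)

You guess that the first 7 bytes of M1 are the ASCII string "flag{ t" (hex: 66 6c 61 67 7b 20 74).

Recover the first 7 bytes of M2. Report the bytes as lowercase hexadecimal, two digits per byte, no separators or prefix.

47b2bf530e5541

First, E_a ⊕ E_b = (M1 ⊕ K) ⊕ (M2 ⊕ K) = M1 ⊕ M2, so the key drops out. Then M2 = (M1 ⊕ M2) ⊕ M1 over the first 7 bytes.
byte 0: (20 ^ 01) ^ 66 = 21 ^ 66 = 47
byte 1: (ab ^ 75) ^ 6c = de ^ 6c = b2
byte 2: (af ^ 71) ^ 61 = de ^ 61 = bf
byte 3: (81 ^ b5) ^ 67 = 34 ^ 67 = 53
byte 4: (5b ^ 2e) ^ 7b = 75 ^ 7b = 0e
byte 5: (f1 ^ 84) ^ 20 = 75 ^ 20 = 55
byte 6: (85 ^ b0) ^ 74 = 35 ^ 74 = 41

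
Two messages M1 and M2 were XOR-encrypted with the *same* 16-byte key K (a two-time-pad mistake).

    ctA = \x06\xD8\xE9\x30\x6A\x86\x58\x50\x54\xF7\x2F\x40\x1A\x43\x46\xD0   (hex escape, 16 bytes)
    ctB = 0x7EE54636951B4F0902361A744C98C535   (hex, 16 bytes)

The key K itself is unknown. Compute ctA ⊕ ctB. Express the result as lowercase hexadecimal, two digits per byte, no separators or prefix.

ctA ⊕ ctB = (M1 ⊕ K) ⊕ (M2 ⊕ K) = M1 ⊕ M2 — the shared key cancels under XOR.
byte 0: 06 ^ 7e = 78
byte 1: d8 ^ e5 = 3d
byte 2: e9 ^ 46 = af
byte 3: 30 ^ 36 = 06
byte 4: 6a ^ 95 = ff
byte 5: 86 ^ 1b = 9d
byte 6: 58 ^ 4f = 17
byte 7: 50 ^ 09 = 59
byte 8: 54 ^ 02 = 56
byte 9: f7 ^ 36 = c1
byte 10: 2f ^ 1a = 35
byte 11: 40 ^ 74 = 34
byte 12: 1a ^ 4c = 56
byte 13: 43 ^ 98 = db
byte 14: 46 ^ c5 = 83
byte 15: d0 ^ 35 = e5

783daf06ff9d175956c1353456db83e5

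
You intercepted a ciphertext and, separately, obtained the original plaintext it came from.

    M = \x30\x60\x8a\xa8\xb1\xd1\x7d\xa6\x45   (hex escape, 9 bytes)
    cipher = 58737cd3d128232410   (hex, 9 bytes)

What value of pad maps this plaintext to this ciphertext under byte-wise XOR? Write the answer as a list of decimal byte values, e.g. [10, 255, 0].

Since cipher = M ⊕ pad, XORing both sides with M gives pad = M ⊕ cipher.
 48 xor  88 = 104
 96 xor 115 =  19
138 xor 124 = 246
168 xor 211 = 123
177 xor 209 =  96
209 xor  40 = 249
125 xor  35 =  94
166 xor  36 = 130
 69 xor  16 =  85

[104, 19, 246, 123, 96, 249, 94, 130, 85]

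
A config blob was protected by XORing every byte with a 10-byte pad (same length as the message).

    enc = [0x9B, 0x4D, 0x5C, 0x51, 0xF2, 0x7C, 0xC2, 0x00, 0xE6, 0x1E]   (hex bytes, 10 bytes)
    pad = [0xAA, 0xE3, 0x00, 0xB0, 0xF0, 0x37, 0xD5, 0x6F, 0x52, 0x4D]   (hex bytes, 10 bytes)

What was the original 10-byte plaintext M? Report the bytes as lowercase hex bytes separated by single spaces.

31 ae 5c e1 02 4b 17 6f b4 53

9b XOR aa = 31
4d XOR e3 = ae
5c XOR 00 = 5c
51 XOR b0 = e1
f2 XOR f0 = 02
7c XOR 37 = 4b
c2 XOR d5 = 17
00 XOR 6f = 6f
e6 XOR 52 = b4
1e XOR 4d = 53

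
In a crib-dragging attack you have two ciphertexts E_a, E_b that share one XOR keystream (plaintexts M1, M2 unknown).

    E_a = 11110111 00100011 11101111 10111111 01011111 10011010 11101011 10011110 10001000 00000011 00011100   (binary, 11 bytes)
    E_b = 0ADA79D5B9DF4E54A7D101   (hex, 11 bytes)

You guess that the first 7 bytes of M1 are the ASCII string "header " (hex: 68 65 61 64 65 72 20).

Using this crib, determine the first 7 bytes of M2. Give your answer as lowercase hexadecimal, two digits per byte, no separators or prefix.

959cf70e833785

First, E_a ⊕ E_b = (M1 ⊕ K) ⊕ (M2 ⊕ K) = M1 ⊕ M2, so the key drops out. Then M2 = (M1 ⊕ M2) ⊕ M1 over the first 7 bytes.
byte 0: (f7 XOR 0a) XOR 68 = fd XOR 68 = 95
byte 1: (23 XOR da) XOR 65 = f9 XOR 65 = 9c
byte 2: (ef XOR 79) XOR 61 = 96 XOR 61 = f7
byte 3: (bf XOR d5) XOR 64 = 6a XOR 64 = 0e
byte 4: (5f XOR b9) XOR 65 = e6 XOR 65 = 83
byte 5: (9a XOR df) XOR 72 = 45 XOR 72 = 37
byte 6: (eb XOR 4e) XOR 20 = a5 XOR 20 = 85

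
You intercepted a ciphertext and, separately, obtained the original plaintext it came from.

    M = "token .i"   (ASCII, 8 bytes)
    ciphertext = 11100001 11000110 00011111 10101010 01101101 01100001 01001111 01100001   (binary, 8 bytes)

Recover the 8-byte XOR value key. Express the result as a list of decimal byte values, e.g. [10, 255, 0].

Since ciphertext = M ⊕ key, XORing both sides with M gives key = M ⊕ ciphertext.
116 ^ 225 = 149
111 ^ 198 = 169
107 ^  31 = 116
101 ^ 170 = 207
110 ^ 109 =   3
 32 ^  97 =  65
 46 ^  79 =  97
105 ^  97 =   8

[149, 169, 116, 207, 3, 65, 97, 8]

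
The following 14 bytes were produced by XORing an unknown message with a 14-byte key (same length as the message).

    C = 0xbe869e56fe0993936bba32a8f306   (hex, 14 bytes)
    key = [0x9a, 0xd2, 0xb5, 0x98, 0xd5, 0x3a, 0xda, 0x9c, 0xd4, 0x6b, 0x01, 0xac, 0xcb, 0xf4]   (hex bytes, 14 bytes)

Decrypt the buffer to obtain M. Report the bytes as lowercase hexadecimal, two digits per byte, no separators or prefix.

byte 0: be ⊕ 9a = 24
byte 1: 86 ⊕ d2 = 54
byte 2: 9e ⊕ b5 = 2b
byte 3: 56 ⊕ 98 = ce
byte 4: fe ⊕ d5 = 2b
byte 5: 09 ⊕ 3a = 33
byte 6: 93 ⊕ da = 49
byte 7: 93 ⊕ 9c = 0f
byte 8: 6b ⊕ d4 = bf
byte 9: ba ⊕ 6b = d1
byte 10: 32 ⊕ 01 = 33
byte 11: a8 ⊕ ac = 04
byte 12: f3 ⊕ cb = 38
byte 13: 06 ⊕ f4 = f2

24542bce2b33490fbfd1330438f2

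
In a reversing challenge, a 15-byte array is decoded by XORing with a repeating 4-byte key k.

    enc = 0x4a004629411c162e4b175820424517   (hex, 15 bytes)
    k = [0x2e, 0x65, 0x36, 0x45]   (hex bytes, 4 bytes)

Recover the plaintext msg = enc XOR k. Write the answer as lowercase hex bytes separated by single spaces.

64 65 70 6c 6f 79 20 6b 65 72 6e 65 6c 20 21

The 4-byte key repeats, so the effective keystream is 2e 65 36 45 2e 65 36 45 2e 65 36 45 2e 65 36.
byte 0:  74 xor  46 = 100
byte 1:   0 xor 101 = 101
byte 2:  70 xor  54 = 112
byte 3:  41 xor  69 = 108
byte 4:  65 xor  46 = 111
byte 5:  28 xor 101 = 121
byte 6:  22 xor  54 =  32
byte 7:  46 xor  69 = 107
byte 8:  75 xor  46 = 101
byte 9:  23 xor 101 = 114
byte 10:  88 xor  54 = 110
byte 11:  32 xor  69 = 101
byte 12:  66 xor  46 = 108
byte 13:  69 xor 101 =  32
byte 14:  23 xor  54 =  33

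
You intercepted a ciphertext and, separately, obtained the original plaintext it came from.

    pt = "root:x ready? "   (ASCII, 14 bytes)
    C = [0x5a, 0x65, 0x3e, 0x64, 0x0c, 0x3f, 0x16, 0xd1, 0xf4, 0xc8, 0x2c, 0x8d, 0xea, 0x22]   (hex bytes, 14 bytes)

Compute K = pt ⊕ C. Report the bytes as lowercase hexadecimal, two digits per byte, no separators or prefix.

280a5110364736a391a948f4d502

Since C = pt ⊕ K, XORing both sides with pt gives K = pt ⊕ C.
byte 0: 72 ⊕ 5a = 28
byte 1: 6f ⊕ 65 = 0a
byte 2: 6f ⊕ 3e = 51
byte 3: 74 ⊕ 64 = 10
byte 4: 3a ⊕ 0c = 36
byte 5: 78 ⊕ 3f = 47
byte 6: 20 ⊕ 16 = 36
byte 7: 72 ⊕ d1 = a3
byte 8: 65 ⊕ f4 = 91
byte 9: 61 ⊕ c8 = a9
byte 10: 64 ⊕ 2c = 48
byte 11: 79 ⊕ 8d = f4
byte 12: 3f ⊕ ea = d5
byte 13: 20 ⊕ 22 = 02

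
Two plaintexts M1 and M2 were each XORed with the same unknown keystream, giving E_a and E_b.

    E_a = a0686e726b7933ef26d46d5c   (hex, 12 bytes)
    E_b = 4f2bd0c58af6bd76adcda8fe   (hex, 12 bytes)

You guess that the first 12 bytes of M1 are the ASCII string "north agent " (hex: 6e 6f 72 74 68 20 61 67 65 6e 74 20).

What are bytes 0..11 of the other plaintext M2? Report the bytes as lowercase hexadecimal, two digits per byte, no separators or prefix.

812cccc389afeffeee77b182

First, E_a ⊕ E_b = (M1 ⊕ K) ⊕ (M2 ⊕ K) = M1 ⊕ M2, so the key drops out. Then M2 = (M1 ⊕ M2) ⊕ M1 over the first 12 bytes.
byte 0: (a0 xor 4f) xor 6e = ef xor 6e = 81
byte 1: (68 xor 2b) xor 6f = 43 xor 6f = 2c
byte 2: (6e xor d0) xor 72 = be xor 72 = cc
byte 3: (72 xor c5) xor 74 = b7 xor 74 = c3
byte 4: (6b xor 8a) xor 68 = e1 xor 68 = 89
byte 5: (79 xor f6) xor 20 = 8f xor 20 = af
byte 6: (33 xor bd) xor 61 = 8e xor 61 = ef
byte 7: (ef xor 76) xor 67 = 99 xor 67 = fe
byte 8: (26 xor ad) xor 65 = 8b xor 65 = ee
byte 9: (d4 xor cd) xor 6e = 19 xor 6e = 77
byte 10: (6d xor a8) xor 74 = c5 xor 74 = b1
byte 11: (5c xor fe) xor 20 = a2 xor 20 = 82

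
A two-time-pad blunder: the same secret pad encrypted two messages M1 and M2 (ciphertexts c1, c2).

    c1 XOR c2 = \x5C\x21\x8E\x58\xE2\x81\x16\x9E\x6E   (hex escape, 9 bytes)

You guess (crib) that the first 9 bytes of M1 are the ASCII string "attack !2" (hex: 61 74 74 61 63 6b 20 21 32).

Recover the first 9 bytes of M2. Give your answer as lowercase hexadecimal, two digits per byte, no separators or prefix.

3d55fa3981ea36bf5c

Since c1 ⊕ c2 = M1 ⊕ M2, XORing with the guessed M1 bytes yields the corresponding M2 bytes: M2 = (c1 ⊕ c2) ⊕ M1.
5c XOR 61 = 3d
21 XOR 74 = 55
8e XOR 74 = fa
58 XOR 61 = 39
e2 XOR 63 = 81
81 XOR 6b = ea
16 XOR 20 = 36
9e XOR 21 = bf
6e XOR 32 = 5c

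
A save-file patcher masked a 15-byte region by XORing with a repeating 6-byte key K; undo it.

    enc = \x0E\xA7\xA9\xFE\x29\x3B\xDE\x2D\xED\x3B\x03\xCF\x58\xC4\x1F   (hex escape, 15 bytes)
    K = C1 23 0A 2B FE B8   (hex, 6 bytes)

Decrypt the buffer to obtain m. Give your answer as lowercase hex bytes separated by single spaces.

cf 84 a3 d5 d7 83 1f 0e e7 10 fd 77 99 e7 15

The 6-byte key repeats, so the effective keystream is c1 23 0a 2b fe b8 c1 23 0a 2b fe b8 c1 23 0a.
byte 0: 00001110 xor 11000001 = 11001111
byte 1: 10100111 xor 00100011 = 10000100
byte 2: 10101001 xor 00001010 = 10100011
byte 3: 11111110 xor 00101011 = 11010101
byte 4: 00101001 xor 11111110 = 11010111
byte 5: 00111011 xor 10111000 = 10000011
byte 6: 11011110 xor 11000001 = 00011111
byte 7: 00101101 xor 00100011 = 00001110
byte 8: 11101101 xor 00001010 = 11100111
byte 9: 00111011 xor 00101011 = 00010000
byte 10: 00000011 xor 11111110 = 11111101
byte 11: 11001111 xor 10111000 = 01110111
byte 12: 01011000 xor 11000001 = 10011001
byte 13: 11000100 xor 00100011 = 11100111
byte 14: 00011111 xor 00001010 = 00010101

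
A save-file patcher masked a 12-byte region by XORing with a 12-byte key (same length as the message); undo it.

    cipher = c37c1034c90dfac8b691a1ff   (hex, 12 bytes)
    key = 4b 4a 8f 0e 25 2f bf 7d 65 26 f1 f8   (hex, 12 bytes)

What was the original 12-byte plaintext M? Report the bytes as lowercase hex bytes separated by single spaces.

88 36 9f 3a ec 22 45 b5 d3 b7 50 07

c3 ⊕ 4b = 88
7c ⊕ 4a = 36
10 ⊕ 8f = 9f
34 ⊕ 0e = 3a
c9 ⊕ 25 = ec
0d ⊕ 2f = 22
fa ⊕ bf = 45
c8 ⊕ 7d = b5
b6 ⊕ 65 = d3
91 ⊕ 26 = b7
a1 ⊕ f1 = 50
ff ⊕ f8 = 07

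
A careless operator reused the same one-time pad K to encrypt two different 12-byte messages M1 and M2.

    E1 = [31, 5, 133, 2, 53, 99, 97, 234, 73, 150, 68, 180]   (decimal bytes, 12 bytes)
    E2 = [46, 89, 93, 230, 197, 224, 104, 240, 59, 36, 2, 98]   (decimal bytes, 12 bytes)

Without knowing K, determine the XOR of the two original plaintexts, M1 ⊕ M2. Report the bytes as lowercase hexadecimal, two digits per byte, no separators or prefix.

E1 ⊕ E2 = (M1 ⊕ K) ⊕ (M2 ⊕ K) = M1 ⊕ M2 — the shared key cancels under XOR.
byte 0:  31 xor  46 =  49
byte 1:   5 xor  89 =  92
byte 2: 133 xor  93 = 216
byte 3:   2 xor 230 = 228
byte 4:  53 xor 197 = 240
byte 5:  99 xor 224 = 131
byte 6:  97 xor 104 =   9
byte 7: 234 xor 240 =  26
byte 8:  73 xor  59 = 114
byte 9: 150 xor  36 = 178
byte 10:  68 xor   2 =  70
byte 11: 180 xor  98 = 214

315cd8e4f083091a72b246d6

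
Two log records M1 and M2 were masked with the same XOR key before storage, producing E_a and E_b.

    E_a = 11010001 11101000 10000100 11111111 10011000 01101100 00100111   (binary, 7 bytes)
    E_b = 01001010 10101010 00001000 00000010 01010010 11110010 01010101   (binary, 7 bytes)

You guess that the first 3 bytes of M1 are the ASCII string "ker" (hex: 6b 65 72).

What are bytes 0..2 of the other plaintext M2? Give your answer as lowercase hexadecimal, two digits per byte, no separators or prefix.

First, E_a ⊕ E_b = (M1 ⊕ K) ⊕ (M2 ⊕ K) = M1 ⊕ M2, so the key drops out. Then M2 = (M1 ⊕ M2) ⊕ M1 over the first 3 bytes.
byte 0: (d1 ^ 4a) ^ 6b = 9b ^ 6b = f0
byte 1: (e8 ^ aa) ^ 65 = 42 ^ 65 = 27
byte 2: (84 ^ 08) ^ 72 = 8c ^ 72 = fe

f027fe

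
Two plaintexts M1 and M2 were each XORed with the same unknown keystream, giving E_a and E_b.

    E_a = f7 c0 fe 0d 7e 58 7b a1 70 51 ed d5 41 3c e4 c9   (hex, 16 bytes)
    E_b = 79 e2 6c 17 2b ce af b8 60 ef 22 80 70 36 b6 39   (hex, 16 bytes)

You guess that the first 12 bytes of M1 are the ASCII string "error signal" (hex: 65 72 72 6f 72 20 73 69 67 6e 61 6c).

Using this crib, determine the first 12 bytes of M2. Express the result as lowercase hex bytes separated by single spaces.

First, E_a ⊕ E_b = (M1 ⊕ K) ⊕ (M2 ⊕ K) = M1 ⊕ M2, so the key drops out. Then M2 = (M1 ⊕ M2) ⊕ M1 over the first 12 bytes.
byte 0: (f7 ^ 79) ^ 65 = 8e ^ 65 = eb
byte 1: (c0 ^ e2) ^ 72 = 22 ^ 72 = 50
byte 2: (fe ^ 6c) ^ 72 = 92 ^ 72 = e0
byte 3: (0d ^ 17) ^ 6f = 1a ^ 6f = 75
byte 4: (7e ^ 2b) ^ 72 = 55 ^ 72 = 27
byte 5: (58 ^ ce) ^ 20 = 96 ^ 20 = b6
byte 6: (7b ^ af) ^ 73 = d4 ^ 73 = a7
byte 7: (a1 ^ b8) ^ 69 = 19 ^ 69 = 70
byte 8: (70 ^ 60) ^ 67 = 10 ^ 67 = 77
byte 9: (51 ^ ef) ^ 6e = be ^ 6e = d0
byte 10: (ed ^ 22) ^ 61 = cf ^ 61 = ae
byte 11: (d5 ^ 80) ^ 6c = 55 ^ 6c = 39

eb 50 e0 75 27 b6 a7 70 77 d0 ae 39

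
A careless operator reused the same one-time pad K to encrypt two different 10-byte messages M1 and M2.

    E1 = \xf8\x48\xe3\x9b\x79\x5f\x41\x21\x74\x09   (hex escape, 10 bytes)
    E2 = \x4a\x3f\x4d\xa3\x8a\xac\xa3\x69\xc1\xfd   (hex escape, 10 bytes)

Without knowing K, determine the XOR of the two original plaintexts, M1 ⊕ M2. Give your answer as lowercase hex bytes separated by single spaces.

E1 ⊕ E2 = (M1 ⊕ K) ⊕ (M2 ⊕ K) = M1 ⊕ M2 — the shared key cancels under XOR.
byte 0: 11111000 xor 01001010 = 10110010
byte 1: 01001000 xor 00111111 = 01110111
byte 2: 11100011 xor 01001101 = 10101110
byte 3: 10011011 xor 10100011 = 00111000
byte 4: 01111001 xor 10001010 = 11110011
byte 5: 01011111 xor 10101100 = 11110011
byte 6: 01000001 xor 10100011 = 11100010
byte 7: 00100001 xor 01101001 = 01001000
byte 8: 01110100 xor 11000001 = 10110101
byte 9: 00001001 xor 11111101 = 11110100

b2 77 ae 38 f3 f3 e2 48 b5 f4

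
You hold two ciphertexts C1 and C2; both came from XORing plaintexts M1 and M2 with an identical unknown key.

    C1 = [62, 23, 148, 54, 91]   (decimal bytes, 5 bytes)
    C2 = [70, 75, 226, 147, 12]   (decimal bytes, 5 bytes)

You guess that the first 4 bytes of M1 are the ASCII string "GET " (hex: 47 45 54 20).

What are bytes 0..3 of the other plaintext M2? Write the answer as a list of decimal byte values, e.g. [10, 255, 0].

[63, 25, 34, 133]

First, C1 ⊕ C2 = (M1 ⊕ K) ⊕ (M2 ⊕ K) = M1 ⊕ M2, so the key drops out. Then M2 = (M1 ⊕ M2) ⊕ M1 over the first 4 bytes.
byte 0: (3e ⊕ 46) ⊕ 47 = 78 ⊕ 47 = 3f
byte 1: (17 ⊕ 4b) ⊕ 45 = 5c ⊕ 45 = 19
byte 2: (94 ⊕ e2) ⊕ 54 = 76 ⊕ 54 = 22
byte 3: (36 ⊕ 93) ⊕ 20 = a5 ⊕ 20 = 85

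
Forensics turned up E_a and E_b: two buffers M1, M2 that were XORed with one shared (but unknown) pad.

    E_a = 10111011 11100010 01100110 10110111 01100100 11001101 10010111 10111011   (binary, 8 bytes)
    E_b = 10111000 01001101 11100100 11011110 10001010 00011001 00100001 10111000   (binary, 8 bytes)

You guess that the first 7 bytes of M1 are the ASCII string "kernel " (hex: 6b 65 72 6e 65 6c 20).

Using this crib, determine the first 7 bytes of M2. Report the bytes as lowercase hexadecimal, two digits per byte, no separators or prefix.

First, E_a ⊕ E_b = (M1 ⊕ K) ⊕ (M2 ⊕ K) = M1 ⊕ M2, so the key drops out. Then M2 = (M1 ⊕ M2) ⊕ M1 over the first 7 bytes.
byte 0: (bb ⊕ b8) ⊕ 6b = 03 ⊕ 6b = 68
byte 1: (e2 ⊕ 4d) ⊕ 65 = af ⊕ 65 = ca
byte 2: (66 ⊕ e4) ⊕ 72 = 82 ⊕ 72 = f0
byte 3: (b7 ⊕ de) ⊕ 6e = 69 ⊕ 6e = 07
byte 4: (64 ⊕ 8a) ⊕ 65 = ee ⊕ 65 = 8b
byte 5: (cd ⊕ 19) ⊕ 6c = d4 ⊕ 6c = b8
byte 6: (97 ⊕ 21) ⊕ 20 = b6 ⊕ 20 = 96

68caf0078bb896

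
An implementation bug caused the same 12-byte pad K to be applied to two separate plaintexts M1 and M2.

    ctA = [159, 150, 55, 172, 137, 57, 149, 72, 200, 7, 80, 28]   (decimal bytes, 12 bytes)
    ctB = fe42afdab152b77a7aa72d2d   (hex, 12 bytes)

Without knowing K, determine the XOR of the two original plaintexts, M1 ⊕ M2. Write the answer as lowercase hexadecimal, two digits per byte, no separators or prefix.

ctA ⊕ ctB = (M1 ⊕ K) ⊕ (M2 ⊕ K) = M1 ⊕ M2 — the shared key cancels under XOR.
byte 0: 10011111 ⊕ 11111110 = 01100001
byte 1: 10010110 ⊕ 01000010 = 11010100
byte 2: 00110111 ⊕ 10101111 = 10011000
byte 3: 10101100 ⊕ 11011010 = 01110110
byte 4: 10001001 ⊕ 10110001 = 00111000
byte 5: 00111001 ⊕ 01010010 = 01101011
byte 6: 10010101 ⊕ 10110111 = 00100010
byte 7: 01001000 ⊕ 01111010 = 00110010
byte 8: 11001000 ⊕ 01111010 = 10110010
byte 9: 00000111 ⊕ 10100111 = 10100000
byte 10: 01010000 ⊕ 00101101 = 01111101
byte 11: 00011100 ⊕ 00101101 = 00110001

61d49876386b2232b2a07d31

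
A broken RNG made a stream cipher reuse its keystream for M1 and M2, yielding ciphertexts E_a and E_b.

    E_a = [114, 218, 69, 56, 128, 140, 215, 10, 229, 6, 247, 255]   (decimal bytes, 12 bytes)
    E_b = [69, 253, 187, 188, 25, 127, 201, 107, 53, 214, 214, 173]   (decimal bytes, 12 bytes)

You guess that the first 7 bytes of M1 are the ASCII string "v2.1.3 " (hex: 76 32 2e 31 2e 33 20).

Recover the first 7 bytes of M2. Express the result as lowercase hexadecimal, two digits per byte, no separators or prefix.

4115d0b5b7c03e

First, E_a ⊕ E_b = (M1 ⊕ K) ⊕ (M2 ⊕ K) = M1 ⊕ M2, so the key drops out. Then M2 = (M1 ⊕ M2) ⊕ M1 over the first 7 bytes.
byte 0: (72 xor 45) xor 76 = 37 xor 76 = 41
byte 1: (da xor fd) xor 32 = 27 xor 32 = 15
byte 2: (45 xor bb) xor 2e = fe xor 2e = d0
byte 3: (38 xor bc) xor 31 = 84 xor 31 = b5
byte 4: (80 xor 19) xor 2e = 99 xor 2e = b7
byte 5: (8c xor 7f) xor 33 = f3 xor 33 = c0
byte 6: (d7 xor c9) xor 20 = 1e xor 20 = 3e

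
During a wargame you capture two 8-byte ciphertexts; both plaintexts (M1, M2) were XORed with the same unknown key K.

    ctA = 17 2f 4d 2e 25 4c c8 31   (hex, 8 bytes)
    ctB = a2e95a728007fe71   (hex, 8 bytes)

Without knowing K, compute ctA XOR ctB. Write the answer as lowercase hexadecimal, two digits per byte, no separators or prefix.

ctA ⊕ ctB = (M1 ⊕ K) ⊕ (M2 ⊕ K) = M1 ⊕ M2 — the shared key cancels under XOR.
 23 XOR 162 = 181
 47 XOR 233 = 198
 77 XOR  90 =  23
 46 XOR 114 =  92
 37 XOR 128 = 165
 76 XOR   7 =  75
200 XOR 254 =  54
 49 XOR 113 =  64

b5c6175ca54b3640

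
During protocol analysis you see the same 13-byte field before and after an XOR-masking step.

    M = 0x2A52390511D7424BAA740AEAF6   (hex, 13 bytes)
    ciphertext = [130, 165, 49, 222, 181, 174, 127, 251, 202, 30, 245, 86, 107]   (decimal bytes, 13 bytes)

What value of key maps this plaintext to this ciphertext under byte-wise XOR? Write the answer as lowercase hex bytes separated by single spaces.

a8 f7 08 db a4 79 3d b0 60 6a ff bc 9d

Since ciphertext = M ⊕ key, XORing both sides with M gives key = M ⊕ ciphertext.
2a XOR 82 = a8
52 XOR a5 = f7
39 XOR 31 = 08
05 XOR de = db
11 XOR b5 = a4
d7 XOR ae = 79
42 XOR 7f = 3d
4b XOR fb = b0
aa XOR ca = 60
74 XOR 1e = 6a
0a XOR f5 = ff
ea XOR 56 = bc
f6 XOR 6b = 9d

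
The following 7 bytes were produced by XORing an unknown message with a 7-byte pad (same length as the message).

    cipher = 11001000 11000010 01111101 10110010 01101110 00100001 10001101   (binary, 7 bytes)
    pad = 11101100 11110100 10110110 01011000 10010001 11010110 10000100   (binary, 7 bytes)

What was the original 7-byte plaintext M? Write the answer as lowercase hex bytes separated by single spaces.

XOR is its own inverse, so applying the key byte-wise gives the result directly.
byte 0: c8 ⊕ ec = 24
byte 1: c2 ⊕ f4 = 36
byte 2: 7d ⊕ b6 = cb
byte 3: b2 ⊕ 58 = ea
byte 4: 6e ⊕ 91 = ff
byte 5: 21 ⊕ d6 = f7
byte 6: 8d ⊕ 84 = 09

24 36 cb ea ff f7 09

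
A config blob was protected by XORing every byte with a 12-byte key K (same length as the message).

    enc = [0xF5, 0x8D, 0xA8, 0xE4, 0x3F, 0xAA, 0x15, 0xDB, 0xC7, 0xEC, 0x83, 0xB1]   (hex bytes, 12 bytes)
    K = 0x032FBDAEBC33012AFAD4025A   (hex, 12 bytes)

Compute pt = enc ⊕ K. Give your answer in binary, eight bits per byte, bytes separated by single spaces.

11110101 ^ 00000011 = 11110110
10001101 ^ 00101111 = 10100010
10101000 ^ 10111101 = 00010101
11100100 ^ 10101110 = 01001010
00111111 ^ 10111100 = 10000011
10101010 ^ 00110011 = 10011001
00010101 ^ 00000001 = 00010100
11011011 ^ 00101010 = 11110001
11000111 ^ 11111010 = 00111101
11101100 ^ 11010100 = 00111000
10000011 ^ 00000010 = 10000001
10110001 ^ 01011010 = 11101011

11110110 10100010 00010101 01001010 10000011 10011001 00010100 11110001 00111101 00111000 10000001 11101011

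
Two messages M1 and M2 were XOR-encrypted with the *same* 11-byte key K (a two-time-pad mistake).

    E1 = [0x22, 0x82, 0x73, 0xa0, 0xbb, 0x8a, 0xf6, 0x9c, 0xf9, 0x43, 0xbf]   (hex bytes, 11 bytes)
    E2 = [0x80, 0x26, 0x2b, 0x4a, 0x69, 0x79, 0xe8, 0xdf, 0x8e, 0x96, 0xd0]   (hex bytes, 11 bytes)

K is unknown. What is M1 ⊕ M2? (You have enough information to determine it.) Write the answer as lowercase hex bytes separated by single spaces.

a2 a4 58 ea d2 f3 1e 43 77 d5 6f

E1 ⊕ E2 = (M1 ⊕ K) ⊕ (M2 ⊕ K) = M1 ⊕ M2 — the shared key cancels under XOR.
 34 XOR 128 = 162
130 XOR  38 = 164
115 XOR  43 =  88
160 XOR  74 = 234
187 XOR 105 = 210
138 XOR 121 = 243
246 XOR 232 =  30
156 XOR 223 =  67
249 XOR 142 = 119
 67 XOR 150 = 213
191 XOR 208 = 111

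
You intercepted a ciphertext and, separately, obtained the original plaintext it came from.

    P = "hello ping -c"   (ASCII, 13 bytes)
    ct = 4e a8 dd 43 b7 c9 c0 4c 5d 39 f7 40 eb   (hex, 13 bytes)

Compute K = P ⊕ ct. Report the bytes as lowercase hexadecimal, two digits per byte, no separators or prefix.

Since ct = P ⊕ K, XORing both sides with P gives K = P ⊕ ct.
01101000 xor 01001110 = 00100110
01100101 xor 10101000 = 11001101
01101100 xor 11011101 = 10110001
01101100 xor 01000011 = 00101111
01101111 xor 10110111 = 11011000
00100000 xor 11001001 = 11101001
01110000 xor 11000000 = 10110000
01101001 xor 01001100 = 00100101
01101110 xor 01011101 = 00110011
01100111 xor 00111001 = 01011110
00100000 xor 11110111 = 11010111
00101101 xor 01000000 = 01101101
01100011 xor 11101011 = 10001000

26cdb12fd8e9b025335ed76d88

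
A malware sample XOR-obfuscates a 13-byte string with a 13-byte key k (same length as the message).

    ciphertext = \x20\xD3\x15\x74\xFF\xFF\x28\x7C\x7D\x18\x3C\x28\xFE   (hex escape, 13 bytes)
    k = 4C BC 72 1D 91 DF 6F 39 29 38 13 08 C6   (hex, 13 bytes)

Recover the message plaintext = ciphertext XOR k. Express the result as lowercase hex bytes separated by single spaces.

XOR is its own inverse, so applying the key byte-wise gives the result directly.
byte 0: 20 xor 4c = 6c
byte 1: d3 xor bc = 6f
byte 2: 15 xor 72 = 67
byte 3: 74 xor 1d = 69
byte 4: ff xor 91 = 6e
byte 5: ff xor df = 20
byte 6: 28 xor 6f = 47
byte 7: 7c xor 39 = 45
byte 8: 7d xor 29 = 54
byte 9: 18 xor 38 = 20
byte 10: 3c xor 13 = 2f
byte 11: 28 xor 08 = 20
byte 12: fe xor c6 = 38

6c 6f 67 69 6e 20 47 45 54 20 2f 20 38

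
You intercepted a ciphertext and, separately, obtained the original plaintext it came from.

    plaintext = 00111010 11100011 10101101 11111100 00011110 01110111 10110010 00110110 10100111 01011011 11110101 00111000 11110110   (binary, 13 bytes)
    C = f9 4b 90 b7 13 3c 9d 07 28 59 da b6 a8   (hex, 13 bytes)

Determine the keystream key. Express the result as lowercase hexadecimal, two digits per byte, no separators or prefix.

Since C = plaintext ⊕ key, XORing both sides with plaintext gives key = plaintext ⊕ C.
00111010 xor 11111001 = 11000011
11100011 xor 01001011 = 10101000
10101101 xor 10010000 = 00111101
11111100 xor 10110111 = 01001011
00011110 xor 00010011 = 00001101
01110111 xor 00111100 = 01001011
10110010 xor 10011101 = 00101111
00110110 xor 00000111 = 00110001
10100111 xor 00101000 = 10001111
01011011 xor 01011001 = 00000010
11110101 xor 11011010 = 00101111
00111000 xor 10110110 = 10001110
11110110 xor 10101000 = 01011110

c3a83d4b0d4b2f318f022f8e5e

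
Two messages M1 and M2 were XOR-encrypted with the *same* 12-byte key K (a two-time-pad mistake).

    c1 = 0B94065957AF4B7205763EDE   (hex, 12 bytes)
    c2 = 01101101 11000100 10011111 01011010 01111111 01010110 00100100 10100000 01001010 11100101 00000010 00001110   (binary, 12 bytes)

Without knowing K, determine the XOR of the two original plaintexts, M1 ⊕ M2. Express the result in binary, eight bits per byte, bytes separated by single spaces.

c1 ⊕ c2 = (M1 ⊕ K) ⊕ (M2 ⊕ K) = M1 ⊕ M2 — the shared key cancels under XOR.
byte 0: 0b ⊕ 6d = 66
byte 1: 94 ⊕ c4 = 50
byte 2: 06 ⊕ 9f = 99
byte 3: 59 ⊕ 5a = 03
byte 4: 57 ⊕ 7f = 28
byte 5: af ⊕ 56 = f9
byte 6: 4b ⊕ 24 = 6f
byte 7: 72 ⊕ a0 = d2
byte 8: 05 ⊕ 4a = 4f
byte 9: 76 ⊕ e5 = 93
byte 10: 3e ⊕ 02 = 3c
byte 11: de ⊕ 0e = d0

01100110 01010000 10011001 00000011 00101000 11111001 01101111 11010010 01001111 10010011 00111100 11010000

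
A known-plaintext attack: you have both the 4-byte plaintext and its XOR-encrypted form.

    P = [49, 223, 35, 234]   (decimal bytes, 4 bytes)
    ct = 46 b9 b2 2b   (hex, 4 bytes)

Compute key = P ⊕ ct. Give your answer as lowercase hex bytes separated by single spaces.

77 66 91 c1

Since ct = P ⊕ key, XORing both sides with P gives key = P ⊕ ct.
byte 0: 00110001 ^ 01000110 = 01110111
byte 1: 11011111 ^ 10111001 = 01100110
byte 2: 00100011 ^ 10110010 = 10010001
byte 3: 11101010 ^ 00101011 = 11000001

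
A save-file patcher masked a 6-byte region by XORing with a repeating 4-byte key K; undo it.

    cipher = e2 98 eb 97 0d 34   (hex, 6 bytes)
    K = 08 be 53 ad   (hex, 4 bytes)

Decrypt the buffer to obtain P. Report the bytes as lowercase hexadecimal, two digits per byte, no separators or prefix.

ea26b83a058a

The 4-byte key repeats, so the effective keystream is 08 be 53 ad 08 be.
byte 0: e2 ⊕ 08 = ea
byte 1: 98 ⊕ be = 26
byte 2: eb ⊕ 53 = b8
byte 3: 97 ⊕ ad = 3a
byte 4: 0d ⊕ 08 = 05
byte 5: 34 ⊕ be = 8a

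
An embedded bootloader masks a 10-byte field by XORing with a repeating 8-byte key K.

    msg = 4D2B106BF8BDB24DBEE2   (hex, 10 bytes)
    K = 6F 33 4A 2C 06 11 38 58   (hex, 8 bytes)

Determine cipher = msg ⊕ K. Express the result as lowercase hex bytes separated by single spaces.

The 8-byte key repeats, so the effective keystream is 6f 33 4a 2c 06 11 38 58 6f 33.
byte 0: 4d XOR 6f = 22
byte 1: 2b XOR 33 = 18
byte 2: 10 XOR 4a = 5a
byte 3: 6b XOR 2c = 47
byte 4: f8 XOR 06 = fe
byte 5: bd XOR 11 = ac
byte 6: b2 XOR 38 = 8a
byte 7: 4d XOR 58 = 15
byte 8: be XOR 6f = d1
byte 9: e2 XOR 33 = d1

22 18 5a 47 fe ac 8a 15 d1 d1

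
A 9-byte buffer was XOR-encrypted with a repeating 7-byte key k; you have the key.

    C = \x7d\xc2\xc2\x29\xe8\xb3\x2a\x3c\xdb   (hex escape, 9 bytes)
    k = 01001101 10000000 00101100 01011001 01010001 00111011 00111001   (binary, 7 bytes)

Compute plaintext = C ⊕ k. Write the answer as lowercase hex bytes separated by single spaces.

The 7-byte key repeats, so the effective keystream is 4d 80 2c 59 51 3b 39 4d 80.
byte 0: 125 ^  77 =  48
byte 1: 194 ^ 128 =  66
byte 2: 194 ^  44 = 238
byte 3:  41 ^  89 = 112
byte 4: 232 ^  81 = 185
byte 5: 179 ^  59 = 136
byte 6:  42 ^  57 =  19
byte 7:  60 ^  77 = 113
byte 8: 219 ^ 128 =  91

30 42 ee 70 b9 88 13 71 5b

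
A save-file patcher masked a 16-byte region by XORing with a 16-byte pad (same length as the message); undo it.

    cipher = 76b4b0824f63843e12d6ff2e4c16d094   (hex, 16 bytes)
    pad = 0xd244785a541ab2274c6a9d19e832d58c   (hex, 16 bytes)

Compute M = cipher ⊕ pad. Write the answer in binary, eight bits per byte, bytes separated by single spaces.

76 xor d2 = a4
b4 xor 44 = f0
b0 xor 78 = c8
82 xor 5a = d8
4f xor 54 = 1b
63 xor 1a = 79
84 xor b2 = 36
3e xor 27 = 19
12 xor 4c = 5e
d6 xor 6a = bc
ff xor 9d = 62
2e xor 19 = 37
4c xor e8 = a4
16 xor 32 = 24
d0 xor d5 = 05
94 xor 8c = 18

10100100 11110000 11001000 11011000 00011011 01111001 00110110 00011001 01011110 10111100 01100010 00110111 10100100 00100100 00000101 00011000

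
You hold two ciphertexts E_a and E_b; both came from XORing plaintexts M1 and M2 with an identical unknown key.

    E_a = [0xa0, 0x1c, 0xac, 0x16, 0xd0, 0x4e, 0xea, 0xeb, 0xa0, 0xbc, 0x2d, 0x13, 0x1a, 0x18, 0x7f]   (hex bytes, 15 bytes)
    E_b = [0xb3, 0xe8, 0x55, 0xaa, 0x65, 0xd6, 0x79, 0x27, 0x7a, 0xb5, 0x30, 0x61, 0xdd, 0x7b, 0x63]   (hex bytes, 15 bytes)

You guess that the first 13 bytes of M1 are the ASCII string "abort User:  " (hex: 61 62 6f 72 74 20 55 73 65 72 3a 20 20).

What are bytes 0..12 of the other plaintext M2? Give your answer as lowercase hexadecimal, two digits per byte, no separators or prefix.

First, E_a ⊕ E_b = (M1 ⊕ K) ⊕ (M2 ⊕ K) = M1 ⊕ M2, so the key drops out. Then M2 = (M1 ⊕ M2) ⊕ M1 over the first 13 bytes.
byte 0: (a0 xor b3) xor 61 = 13 xor 61 = 72
byte 1: (1c xor e8) xor 62 = f4 xor 62 = 96
byte 2: (ac xor 55) xor 6f = f9 xor 6f = 96
byte 3: (16 xor aa) xor 72 = bc xor 72 = ce
byte 4: (d0 xor 65) xor 74 = b5 xor 74 = c1
byte 5: (4e xor d6) xor 20 = 98 xor 20 = b8
byte 6: (ea xor 79) xor 55 = 93 xor 55 = c6
byte 7: (eb xor 27) xor 73 = cc xor 73 = bf
byte 8: (a0 xor 7a) xor 65 = da xor 65 = bf
byte 9: (bc xor b5) xor 72 = 09 xor 72 = 7b
byte 10: (2d xor 30) xor 3a = 1d xor 3a = 27
byte 11: (13 xor 61) xor 20 = 72 xor 20 = 52
byte 12: (1a xor dd) xor 20 = c7 xor 20 = e7

729696cec1b8c6bfbf7b2752e7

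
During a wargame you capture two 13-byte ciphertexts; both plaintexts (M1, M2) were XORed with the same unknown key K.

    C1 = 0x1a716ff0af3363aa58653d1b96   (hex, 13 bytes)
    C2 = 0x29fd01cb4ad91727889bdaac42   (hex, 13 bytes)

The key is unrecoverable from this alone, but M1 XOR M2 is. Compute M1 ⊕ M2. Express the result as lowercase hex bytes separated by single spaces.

C1 ⊕ C2 = (M1 ⊕ K) ⊕ (M2 ⊕ K) = M1 ⊕ M2 — the shared key cancels under XOR.
 26 xor  41 =  51
113 xor 253 = 140
111 xor   1 = 110
240 xor 203 =  59
175 xor  74 = 229
 51 xor 217 = 234
 99 xor  23 = 116
170 xor  39 = 141
 88 xor 136 = 208
101 xor 155 = 254
 61 xor 218 = 231
 27 xor 172 = 183
150 xor  66 = 212

33 8c 6e 3b e5 ea 74 8d d0 fe e7 b7 d4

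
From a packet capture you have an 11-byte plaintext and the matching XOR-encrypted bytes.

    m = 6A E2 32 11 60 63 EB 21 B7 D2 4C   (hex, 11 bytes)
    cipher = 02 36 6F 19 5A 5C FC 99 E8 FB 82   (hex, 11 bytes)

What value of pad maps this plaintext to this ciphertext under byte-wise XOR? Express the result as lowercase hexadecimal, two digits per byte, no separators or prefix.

Since cipher = m ⊕ pad, XORing both sides with m gives pad = m ⊕ cipher.
byte 0: 01101010 ⊕ 00000010 = 01101000
byte 1: 11100010 ⊕ 00110110 = 11010100
byte 2: 00110010 ⊕ 01101111 = 01011101
byte 3: 00010001 ⊕ 00011001 = 00001000
byte 4: 01100000 ⊕ 01011010 = 00111010
byte 5: 01100011 ⊕ 01011100 = 00111111
byte 6: 11101011 ⊕ 11111100 = 00010111
byte 7: 00100001 ⊕ 10011001 = 10111000
byte 8: 10110111 ⊕ 11101000 = 01011111
byte 9: 11010010 ⊕ 11111011 = 00101001
byte 10: 01001100 ⊕ 10000010 = 11001110

68d45d083a3f17b85f29ce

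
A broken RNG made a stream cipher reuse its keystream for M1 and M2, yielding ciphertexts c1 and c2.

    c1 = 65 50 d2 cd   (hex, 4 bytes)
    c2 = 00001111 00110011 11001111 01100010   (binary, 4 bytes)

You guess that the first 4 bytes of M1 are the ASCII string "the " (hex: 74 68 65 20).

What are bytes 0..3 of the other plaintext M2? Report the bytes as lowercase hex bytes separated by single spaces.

First, c1 ⊕ c2 = (M1 ⊕ K) ⊕ (M2 ⊕ K) = M1 ⊕ M2, so the key drops out. Then M2 = (M1 ⊕ M2) ⊕ M1 over the first 4 bytes.
byte 0: (65 XOR 0f) XOR 74 = 6a XOR 74 = 1e
byte 1: (50 XOR 33) XOR 68 = 63 XOR 68 = 0b
byte 2: (d2 XOR cf) XOR 65 = 1d XOR 65 = 78
byte 3: (cd XOR 62) XOR 20 = af XOR 20 = 8f

1e 0b 78 8f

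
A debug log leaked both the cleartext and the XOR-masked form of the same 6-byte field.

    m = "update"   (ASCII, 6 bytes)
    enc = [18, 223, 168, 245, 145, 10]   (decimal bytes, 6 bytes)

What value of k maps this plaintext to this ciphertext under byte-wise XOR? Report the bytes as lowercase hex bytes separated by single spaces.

67 af cc 94 e5 6f

Since enc = m ⊕ k, XORing both sides with m gives k = m ⊕ enc.
75 ^ 12 = 67
70 ^ df = af
64 ^ a8 = cc
61 ^ f5 = 94
74 ^ 91 = e5
65 ^ 0a = 6f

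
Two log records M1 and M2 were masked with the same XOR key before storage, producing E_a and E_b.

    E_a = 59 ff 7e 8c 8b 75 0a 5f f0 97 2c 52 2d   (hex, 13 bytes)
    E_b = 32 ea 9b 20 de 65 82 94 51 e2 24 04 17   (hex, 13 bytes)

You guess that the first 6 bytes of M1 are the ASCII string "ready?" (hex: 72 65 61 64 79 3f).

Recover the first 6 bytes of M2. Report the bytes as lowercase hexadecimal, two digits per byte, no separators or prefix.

197084c82c2f

First, E_a ⊕ E_b = (M1 ⊕ K) ⊕ (M2 ⊕ K) = M1 ⊕ M2, so the key drops out. Then M2 = (M1 ⊕ M2) ⊕ M1 over the first 6 bytes.
byte 0: (59 ⊕ 32) ⊕ 72 = 6b ⊕ 72 = 19
byte 1: (ff ⊕ ea) ⊕ 65 = 15 ⊕ 65 = 70
byte 2: (7e ⊕ 9b) ⊕ 61 = e5 ⊕ 61 = 84
byte 3: (8c ⊕ 20) ⊕ 64 = ac ⊕ 64 = c8
byte 4: (8b ⊕ de) ⊕ 79 = 55 ⊕ 79 = 2c
byte 5: (75 ⊕ 65) ⊕ 3f = 10 ⊕ 3f = 2f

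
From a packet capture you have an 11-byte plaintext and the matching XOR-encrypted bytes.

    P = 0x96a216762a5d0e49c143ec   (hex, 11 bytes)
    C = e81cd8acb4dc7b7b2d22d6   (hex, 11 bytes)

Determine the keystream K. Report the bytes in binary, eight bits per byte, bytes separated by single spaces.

01111110 10111110 11001110 11011010 10011110 10000001 01110101 00110010 11101100 01100001 00111010

Since C = P ⊕ K, XORing both sides with P gives K = P ⊕ C.
96 XOR e8 = 7e
a2 XOR 1c = be
16 XOR d8 = ce
76 XOR ac = da
2a XOR b4 = 9e
5d XOR dc = 81
0e XOR 7b = 75
49 XOR 7b = 32
c1 XOR 2d = ec
43 XOR 22 = 61
ec XOR d6 = 3a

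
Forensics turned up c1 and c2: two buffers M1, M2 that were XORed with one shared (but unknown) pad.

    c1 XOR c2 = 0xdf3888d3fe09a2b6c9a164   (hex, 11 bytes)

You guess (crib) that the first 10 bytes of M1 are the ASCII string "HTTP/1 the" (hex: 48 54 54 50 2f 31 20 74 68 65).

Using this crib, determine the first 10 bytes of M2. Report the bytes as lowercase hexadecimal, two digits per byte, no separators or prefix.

976cdc83d13882c2a1c4

Since c1 ⊕ c2 = M1 ⊕ M2, XORing with the guessed M1 bytes yields the corresponding M2 bytes: M2 = (c1 ⊕ c2) ⊕ M1.
11011111 xor 01001000 = 10010111
00111000 xor 01010100 = 01101100
10001000 xor 01010100 = 11011100
11010011 xor 01010000 = 10000011
11111110 xor 00101111 = 11010001
00001001 xor 00110001 = 00111000
10100010 xor 00100000 = 10000010
10110110 xor 01110100 = 11000010
11001001 xor 01101000 = 10100001
10100001 xor 01100101 = 11000100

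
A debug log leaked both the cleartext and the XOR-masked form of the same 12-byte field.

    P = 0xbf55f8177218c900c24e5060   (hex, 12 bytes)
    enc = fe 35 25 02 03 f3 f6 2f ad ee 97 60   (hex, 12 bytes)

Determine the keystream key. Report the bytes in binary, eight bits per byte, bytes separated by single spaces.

Since enc = P ⊕ key, XORing both sides with P gives key = P ⊕ enc.
191 ^ 254 =  65
 85 ^  53 =  96
248 ^  37 = 221
 23 ^   2 =  21
114 ^   3 = 113
 24 ^ 243 = 235
201 ^ 246 =  63
  0 ^  47 =  47
194 ^ 173 = 111
 78 ^ 238 = 160
 80 ^ 151 = 199
 96 ^  96 =   0

01000001 01100000 11011101 00010101 01110001 11101011 00111111 00101111 01101111 10100000 11000111 00000000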